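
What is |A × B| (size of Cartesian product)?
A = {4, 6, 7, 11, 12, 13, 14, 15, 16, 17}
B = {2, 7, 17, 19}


Set A = {4, 6, 7, 11, 12, 13, 14, 15, 16, 17} has 10 elements.
Set B = {2, 7, 17, 19} has 4 elements.
|A × B| = |A| × |B| = 10 × 4 = 40

40


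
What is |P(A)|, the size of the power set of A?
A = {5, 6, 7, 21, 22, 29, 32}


Set A = {5, 6, 7, 21, 22, 29, 32}
|A| = 7
The power set P(A) contains all subsets of A.
|P(A)| = 2^|A| = 2^7 = 128

128


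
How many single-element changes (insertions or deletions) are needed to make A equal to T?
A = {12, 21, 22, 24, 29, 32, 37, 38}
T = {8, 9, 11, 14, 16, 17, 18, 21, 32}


Set A = {12, 21, 22, 24, 29, 32, 37, 38}
Set T = {8, 9, 11, 14, 16, 17, 18, 21, 32}
Elements to remove from A (in A, not in T): {12, 22, 24, 29, 37, 38} → 6 removals
Elements to add to A (in T, not in A): {8, 9, 11, 14, 16, 17, 18} → 7 additions
Total edits = 6 + 7 = 13

13


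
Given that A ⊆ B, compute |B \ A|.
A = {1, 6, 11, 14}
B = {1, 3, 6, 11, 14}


Set A = {1, 6, 11, 14}, |A| = 4
Set B = {1, 3, 6, 11, 14}, |B| = 5
Since A ⊆ B: B \ A = {3}
|B| - |A| = 5 - 4 = 1

1


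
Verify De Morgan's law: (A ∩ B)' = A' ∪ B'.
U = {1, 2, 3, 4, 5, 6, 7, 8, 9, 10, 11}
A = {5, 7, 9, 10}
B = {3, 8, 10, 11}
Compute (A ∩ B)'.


U = {1, 2, 3, 4, 5, 6, 7, 8, 9, 10, 11}
A = {5, 7, 9, 10}, B = {3, 8, 10, 11}
A ∩ B = {10}
(A ∩ B)' = U \ (A ∩ B) = {1, 2, 3, 4, 5, 6, 7, 8, 9, 11}
Verification via A' ∪ B': A' = {1, 2, 3, 4, 6, 8, 11}, B' = {1, 2, 4, 5, 6, 7, 9}
A' ∪ B' = {1, 2, 3, 4, 5, 6, 7, 8, 9, 11} ✓

{1, 2, 3, 4, 5, 6, 7, 8, 9, 11}


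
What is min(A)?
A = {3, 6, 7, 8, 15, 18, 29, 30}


Set A = {3, 6, 7, 8, 15, 18, 29, 30}
Elements in ascending order: 3, 6, 7, 8, 15, 18, 29, 30
The smallest element is 3.

3


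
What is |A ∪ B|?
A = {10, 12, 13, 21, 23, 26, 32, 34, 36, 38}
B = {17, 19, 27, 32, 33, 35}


Set A = {10, 12, 13, 21, 23, 26, 32, 34, 36, 38}, |A| = 10
Set B = {17, 19, 27, 32, 33, 35}, |B| = 6
A ∩ B = {32}, |A ∩ B| = 1
|A ∪ B| = |A| + |B| - |A ∩ B| = 10 + 6 - 1 = 15

15


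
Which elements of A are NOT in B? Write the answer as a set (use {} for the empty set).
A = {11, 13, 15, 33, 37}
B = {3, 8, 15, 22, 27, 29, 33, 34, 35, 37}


Set A = {11, 13, 15, 33, 37}
Set B = {3, 8, 15, 22, 27, 29, 33, 34, 35, 37}
Check each element of A against B:
11 ∉ B (include), 13 ∉ B (include), 15 ∈ B, 33 ∈ B, 37 ∈ B
Elements of A not in B: {11, 13}

{11, 13}


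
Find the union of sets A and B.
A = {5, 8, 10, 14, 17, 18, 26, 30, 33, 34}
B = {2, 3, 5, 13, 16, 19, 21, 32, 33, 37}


Set A = {5, 8, 10, 14, 17, 18, 26, 30, 33, 34}
Set B = {2, 3, 5, 13, 16, 19, 21, 32, 33, 37}
A ∪ B includes all elements in either set.
Elements from A: {5, 8, 10, 14, 17, 18, 26, 30, 33, 34}
Elements from B not already included: {2, 3, 13, 16, 19, 21, 32, 37}
A ∪ B = {2, 3, 5, 8, 10, 13, 14, 16, 17, 18, 19, 21, 26, 30, 32, 33, 34, 37}

{2, 3, 5, 8, 10, 13, 14, 16, 17, 18, 19, 21, 26, 30, 32, 33, 34, 37}


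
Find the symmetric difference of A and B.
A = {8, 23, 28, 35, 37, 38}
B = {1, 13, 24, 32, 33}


Set A = {8, 23, 28, 35, 37, 38}
Set B = {1, 13, 24, 32, 33}
A △ B = (A \ B) ∪ (B \ A)
Elements in A but not B: {8, 23, 28, 35, 37, 38}
Elements in B but not A: {1, 13, 24, 32, 33}
A △ B = {1, 8, 13, 23, 24, 28, 32, 33, 35, 37, 38}

{1, 8, 13, 23, 24, 28, 32, 33, 35, 37, 38}


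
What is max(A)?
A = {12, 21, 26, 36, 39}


Set A = {12, 21, 26, 36, 39}
Elements in ascending order: 12, 21, 26, 36, 39
The largest element is 39.

39


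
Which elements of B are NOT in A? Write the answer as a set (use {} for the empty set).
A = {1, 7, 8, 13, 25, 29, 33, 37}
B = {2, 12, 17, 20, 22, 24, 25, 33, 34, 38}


Set A = {1, 7, 8, 13, 25, 29, 33, 37}
Set B = {2, 12, 17, 20, 22, 24, 25, 33, 34, 38}
Check each element of B against A:
2 ∉ A (include), 12 ∉ A (include), 17 ∉ A (include), 20 ∉ A (include), 22 ∉ A (include), 24 ∉ A (include), 25 ∈ A, 33 ∈ A, 34 ∉ A (include), 38 ∉ A (include)
Elements of B not in A: {2, 12, 17, 20, 22, 24, 34, 38}

{2, 12, 17, 20, 22, 24, 34, 38}


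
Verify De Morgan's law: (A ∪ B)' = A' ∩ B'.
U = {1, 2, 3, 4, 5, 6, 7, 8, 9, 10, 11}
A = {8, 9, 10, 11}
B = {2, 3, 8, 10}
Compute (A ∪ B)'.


U = {1, 2, 3, 4, 5, 6, 7, 8, 9, 10, 11}
A = {8, 9, 10, 11}, B = {2, 3, 8, 10}
A ∪ B = {2, 3, 8, 9, 10, 11}
(A ∪ B)' = U \ (A ∪ B) = {1, 4, 5, 6, 7}
Verification via A' ∩ B': A' = {1, 2, 3, 4, 5, 6, 7}, B' = {1, 4, 5, 6, 7, 9, 11}
A' ∩ B' = {1, 4, 5, 6, 7} ✓

{1, 4, 5, 6, 7}


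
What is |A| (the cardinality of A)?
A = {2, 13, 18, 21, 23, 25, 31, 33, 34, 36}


Set A = {2, 13, 18, 21, 23, 25, 31, 33, 34, 36}
Listing elements: 2, 13, 18, 21, 23, 25, 31, 33, 34, 36
Counting: 10 elements
|A| = 10

10


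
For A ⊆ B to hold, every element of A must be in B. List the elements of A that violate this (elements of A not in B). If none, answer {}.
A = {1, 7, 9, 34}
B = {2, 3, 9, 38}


Set A = {1, 7, 9, 34}
Set B = {2, 3, 9, 38}
Check each element of A against B:
1 ∉ B (include), 7 ∉ B (include), 9 ∈ B, 34 ∉ B (include)
Elements of A not in B: {1, 7, 34}

{1, 7, 34}


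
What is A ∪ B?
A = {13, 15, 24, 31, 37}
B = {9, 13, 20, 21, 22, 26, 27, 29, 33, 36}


Set A = {13, 15, 24, 31, 37}
Set B = {9, 13, 20, 21, 22, 26, 27, 29, 33, 36}
A ∪ B includes all elements in either set.
Elements from A: {13, 15, 24, 31, 37}
Elements from B not already included: {9, 20, 21, 22, 26, 27, 29, 33, 36}
A ∪ B = {9, 13, 15, 20, 21, 22, 24, 26, 27, 29, 31, 33, 36, 37}

{9, 13, 15, 20, 21, 22, 24, 26, 27, 29, 31, 33, 36, 37}


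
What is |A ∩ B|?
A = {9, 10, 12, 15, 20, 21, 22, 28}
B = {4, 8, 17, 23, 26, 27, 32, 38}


Set A = {9, 10, 12, 15, 20, 21, 22, 28}
Set B = {4, 8, 17, 23, 26, 27, 32, 38}
A ∩ B = {}
|A ∩ B| = 0

0


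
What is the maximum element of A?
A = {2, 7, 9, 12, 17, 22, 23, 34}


Set A = {2, 7, 9, 12, 17, 22, 23, 34}
Elements in ascending order: 2, 7, 9, 12, 17, 22, 23, 34
The largest element is 34.

34


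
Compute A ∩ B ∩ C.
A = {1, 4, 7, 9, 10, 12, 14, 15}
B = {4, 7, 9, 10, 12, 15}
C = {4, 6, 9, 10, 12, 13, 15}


Set A = {1, 4, 7, 9, 10, 12, 14, 15}
Set B = {4, 7, 9, 10, 12, 15}
Set C = {4, 6, 9, 10, 12, 13, 15}
First, A ∩ B = {4, 7, 9, 10, 12, 15}
Then, (A ∩ B) ∩ C = {4, 9, 10, 12, 15}

{4, 9, 10, 12, 15}


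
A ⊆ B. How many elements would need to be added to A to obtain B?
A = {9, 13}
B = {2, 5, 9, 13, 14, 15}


Set A = {9, 13}, |A| = 2
Set B = {2, 5, 9, 13, 14, 15}, |B| = 6
Since A ⊆ B: B \ A = {2, 5, 14, 15}
|B| - |A| = 6 - 2 = 4

4


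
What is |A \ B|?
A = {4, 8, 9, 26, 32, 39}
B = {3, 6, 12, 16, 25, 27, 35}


Set A = {4, 8, 9, 26, 32, 39}
Set B = {3, 6, 12, 16, 25, 27, 35}
A \ B = {4, 8, 9, 26, 32, 39}
|A \ B| = 6

6


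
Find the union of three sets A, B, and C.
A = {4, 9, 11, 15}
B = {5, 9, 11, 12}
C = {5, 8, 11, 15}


Set A = {4, 9, 11, 15}
Set B = {5, 9, 11, 12}
Set C = {5, 8, 11, 15}
First, A ∪ B = {4, 5, 9, 11, 12, 15}
Then, (A ∪ B) ∪ C = {4, 5, 8, 9, 11, 12, 15}

{4, 5, 8, 9, 11, 12, 15}


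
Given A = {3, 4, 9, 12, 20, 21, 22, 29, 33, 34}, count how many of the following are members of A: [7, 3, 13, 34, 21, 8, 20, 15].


Set A = {3, 4, 9, 12, 20, 21, 22, 29, 33, 34}
Candidates: [7, 3, 13, 34, 21, 8, 20, 15]
Check each candidate:
7 ∉ A, 3 ∈ A, 13 ∉ A, 34 ∈ A, 21 ∈ A, 8 ∉ A, 20 ∈ A, 15 ∉ A
Count of candidates in A: 4

4


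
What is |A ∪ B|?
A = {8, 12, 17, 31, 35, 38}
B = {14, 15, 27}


Set A = {8, 12, 17, 31, 35, 38}, |A| = 6
Set B = {14, 15, 27}, |B| = 3
A ∩ B = {}, |A ∩ B| = 0
|A ∪ B| = |A| + |B| - |A ∩ B| = 6 + 3 - 0 = 9

9


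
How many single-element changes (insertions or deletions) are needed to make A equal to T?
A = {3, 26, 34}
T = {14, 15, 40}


Set A = {3, 26, 34}
Set T = {14, 15, 40}
Elements to remove from A (in A, not in T): {3, 26, 34} → 3 removals
Elements to add to A (in T, not in A): {14, 15, 40} → 3 additions
Total edits = 3 + 3 = 6

6


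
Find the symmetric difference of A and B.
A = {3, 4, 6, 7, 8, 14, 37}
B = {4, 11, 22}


Set A = {3, 4, 6, 7, 8, 14, 37}
Set B = {4, 11, 22}
A △ B = (A \ B) ∪ (B \ A)
Elements in A but not B: {3, 6, 7, 8, 14, 37}
Elements in B but not A: {11, 22}
A △ B = {3, 6, 7, 8, 11, 14, 22, 37}

{3, 6, 7, 8, 11, 14, 22, 37}


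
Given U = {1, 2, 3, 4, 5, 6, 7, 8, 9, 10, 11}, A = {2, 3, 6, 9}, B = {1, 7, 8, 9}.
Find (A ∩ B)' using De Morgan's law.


U = {1, 2, 3, 4, 5, 6, 7, 8, 9, 10, 11}
A = {2, 3, 6, 9}, B = {1, 7, 8, 9}
A ∩ B = {9}
(A ∩ B)' = U \ (A ∩ B) = {1, 2, 3, 4, 5, 6, 7, 8, 10, 11}
Verification via A' ∪ B': A' = {1, 4, 5, 7, 8, 10, 11}, B' = {2, 3, 4, 5, 6, 10, 11}
A' ∪ B' = {1, 2, 3, 4, 5, 6, 7, 8, 10, 11} ✓

{1, 2, 3, 4, 5, 6, 7, 8, 10, 11}


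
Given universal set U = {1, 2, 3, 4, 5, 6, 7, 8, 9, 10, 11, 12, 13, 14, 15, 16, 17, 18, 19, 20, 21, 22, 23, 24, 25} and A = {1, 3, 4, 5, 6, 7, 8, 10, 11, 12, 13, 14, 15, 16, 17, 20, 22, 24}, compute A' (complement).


Universal set U = {1, 2, 3, 4, 5, 6, 7, 8, 9, 10, 11, 12, 13, 14, 15, 16, 17, 18, 19, 20, 21, 22, 23, 24, 25}
Set A = {1, 3, 4, 5, 6, 7, 8, 10, 11, 12, 13, 14, 15, 16, 17, 20, 22, 24}
A' = U \ A = elements in U but not in A
Checking each element of U:
1 (in A, exclude), 2 (not in A, include), 3 (in A, exclude), 4 (in A, exclude), 5 (in A, exclude), 6 (in A, exclude), 7 (in A, exclude), 8 (in A, exclude), 9 (not in A, include), 10 (in A, exclude), 11 (in A, exclude), 12 (in A, exclude), 13 (in A, exclude), 14 (in A, exclude), 15 (in A, exclude), 16 (in A, exclude), 17 (in A, exclude), 18 (not in A, include), 19 (not in A, include), 20 (in A, exclude), 21 (not in A, include), 22 (in A, exclude), 23 (not in A, include), 24 (in A, exclude), 25 (not in A, include)
A' = {2, 9, 18, 19, 21, 23, 25}

{2, 9, 18, 19, 21, 23, 25}


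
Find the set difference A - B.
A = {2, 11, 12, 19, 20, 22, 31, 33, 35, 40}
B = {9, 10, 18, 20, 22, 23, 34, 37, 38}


Set A = {2, 11, 12, 19, 20, 22, 31, 33, 35, 40}
Set B = {9, 10, 18, 20, 22, 23, 34, 37, 38}
A \ B includes elements in A that are not in B.
Check each element of A:
2 (not in B, keep), 11 (not in B, keep), 12 (not in B, keep), 19 (not in B, keep), 20 (in B, remove), 22 (in B, remove), 31 (not in B, keep), 33 (not in B, keep), 35 (not in B, keep), 40 (not in B, keep)
A \ B = {2, 11, 12, 19, 31, 33, 35, 40}

{2, 11, 12, 19, 31, 33, 35, 40}


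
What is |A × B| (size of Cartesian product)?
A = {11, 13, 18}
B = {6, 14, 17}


Set A = {11, 13, 18} has 3 elements.
Set B = {6, 14, 17} has 3 elements.
|A × B| = |A| × |B| = 3 × 3 = 9

9


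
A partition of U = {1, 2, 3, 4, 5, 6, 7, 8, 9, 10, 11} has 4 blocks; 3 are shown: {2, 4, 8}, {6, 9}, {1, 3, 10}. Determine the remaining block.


U = {1, 2, 3, 4, 5, 6, 7, 8, 9, 10, 11}
Shown blocks: {2, 4, 8}, {6, 9}, {1, 3, 10}
A partition's blocks are pairwise disjoint and cover U, so the missing block = U \ (union of shown blocks).
Union of shown blocks: {1, 2, 3, 4, 6, 8, 9, 10}
Missing block = U \ (union) = {5, 7, 11}

{5, 7, 11}


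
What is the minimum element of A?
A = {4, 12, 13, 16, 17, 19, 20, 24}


Set A = {4, 12, 13, 16, 17, 19, 20, 24}
Elements in ascending order: 4, 12, 13, 16, 17, 19, 20, 24
The smallest element is 4.

4


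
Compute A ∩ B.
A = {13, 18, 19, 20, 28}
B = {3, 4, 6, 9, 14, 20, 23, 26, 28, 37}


Set A = {13, 18, 19, 20, 28}
Set B = {3, 4, 6, 9, 14, 20, 23, 26, 28, 37}
A ∩ B includes only elements in both sets.
Check each element of A against B:
13 ✗, 18 ✗, 19 ✗, 20 ✓, 28 ✓
A ∩ B = {20, 28}

{20, 28}


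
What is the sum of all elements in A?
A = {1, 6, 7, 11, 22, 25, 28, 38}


Set A = {1, 6, 7, 11, 22, 25, 28, 38}
Sum = 1 + 6 + 7 + 11 + 22 + 25 + 28 + 38 = 138

138


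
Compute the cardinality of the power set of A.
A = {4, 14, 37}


Set A = {4, 14, 37}
|A| = 3
The power set P(A) contains all subsets of A.
|P(A)| = 2^|A| = 2^3 = 8

8


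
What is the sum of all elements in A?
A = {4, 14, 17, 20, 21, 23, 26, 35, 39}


Set A = {4, 14, 17, 20, 21, 23, 26, 35, 39}
Sum = 4 + 14 + 17 + 20 + 21 + 23 + 26 + 35 + 39 = 199

199


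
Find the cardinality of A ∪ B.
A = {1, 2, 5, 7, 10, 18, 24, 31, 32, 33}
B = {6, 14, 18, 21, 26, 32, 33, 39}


Set A = {1, 2, 5, 7, 10, 18, 24, 31, 32, 33}, |A| = 10
Set B = {6, 14, 18, 21, 26, 32, 33, 39}, |B| = 8
A ∩ B = {18, 32, 33}, |A ∩ B| = 3
|A ∪ B| = |A| + |B| - |A ∩ B| = 10 + 8 - 3 = 15

15


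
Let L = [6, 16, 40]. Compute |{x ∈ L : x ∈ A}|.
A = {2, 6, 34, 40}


Set A = {2, 6, 34, 40}
Candidates: [6, 16, 40]
Check each candidate:
6 ∈ A, 16 ∉ A, 40 ∈ A
Count of candidates in A: 2

2


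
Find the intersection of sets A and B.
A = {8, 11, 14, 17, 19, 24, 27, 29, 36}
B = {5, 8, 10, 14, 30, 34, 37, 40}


Set A = {8, 11, 14, 17, 19, 24, 27, 29, 36}
Set B = {5, 8, 10, 14, 30, 34, 37, 40}
A ∩ B includes only elements in both sets.
Check each element of A against B:
8 ✓, 11 ✗, 14 ✓, 17 ✗, 19 ✗, 24 ✗, 27 ✗, 29 ✗, 36 ✗
A ∩ B = {8, 14}

{8, 14}


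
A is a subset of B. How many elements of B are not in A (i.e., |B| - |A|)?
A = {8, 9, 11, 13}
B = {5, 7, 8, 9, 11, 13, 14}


Set A = {8, 9, 11, 13}, |A| = 4
Set B = {5, 7, 8, 9, 11, 13, 14}, |B| = 7
Since A ⊆ B: B \ A = {5, 7, 14}
|B| - |A| = 7 - 4 = 3

3


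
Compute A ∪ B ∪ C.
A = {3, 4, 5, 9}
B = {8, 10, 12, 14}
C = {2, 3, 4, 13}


Set A = {3, 4, 5, 9}
Set B = {8, 10, 12, 14}
Set C = {2, 3, 4, 13}
First, A ∪ B = {3, 4, 5, 8, 9, 10, 12, 14}
Then, (A ∪ B) ∪ C = {2, 3, 4, 5, 8, 9, 10, 12, 13, 14}

{2, 3, 4, 5, 8, 9, 10, 12, 13, 14}


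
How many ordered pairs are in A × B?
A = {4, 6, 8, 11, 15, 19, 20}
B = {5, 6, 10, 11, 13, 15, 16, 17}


Set A = {4, 6, 8, 11, 15, 19, 20} has 7 elements.
Set B = {5, 6, 10, 11, 13, 15, 16, 17} has 8 elements.
|A × B| = |A| × |B| = 7 × 8 = 56

56


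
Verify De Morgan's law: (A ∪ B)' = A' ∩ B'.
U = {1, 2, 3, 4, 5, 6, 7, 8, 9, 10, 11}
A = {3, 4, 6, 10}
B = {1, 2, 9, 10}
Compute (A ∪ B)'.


U = {1, 2, 3, 4, 5, 6, 7, 8, 9, 10, 11}
A = {3, 4, 6, 10}, B = {1, 2, 9, 10}
A ∪ B = {1, 2, 3, 4, 6, 9, 10}
(A ∪ B)' = U \ (A ∪ B) = {5, 7, 8, 11}
Verification via A' ∩ B': A' = {1, 2, 5, 7, 8, 9, 11}, B' = {3, 4, 5, 6, 7, 8, 11}
A' ∩ B' = {5, 7, 8, 11} ✓

{5, 7, 8, 11}


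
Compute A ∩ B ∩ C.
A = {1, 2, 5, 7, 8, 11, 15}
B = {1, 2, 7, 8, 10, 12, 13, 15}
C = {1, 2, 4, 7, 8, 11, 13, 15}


Set A = {1, 2, 5, 7, 8, 11, 15}
Set B = {1, 2, 7, 8, 10, 12, 13, 15}
Set C = {1, 2, 4, 7, 8, 11, 13, 15}
First, A ∩ B = {1, 2, 7, 8, 15}
Then, (A ∩ B) ∩ C = {1, 2, 7, 8, 15}

{1, 2, 7, 8, 15}


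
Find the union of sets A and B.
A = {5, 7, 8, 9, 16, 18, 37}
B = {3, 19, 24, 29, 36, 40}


Set A = {5, 7, 8, 9, 16, 18, 37}
Set B = {3, 19, 24, 29, 36, 40}
A ∪ B includes all elements in either set.
Elements from A: {5, 7, 8, 9, 16, 18, 37}
Elements from B not already included: {3, 19, 24, 29, 36, 40}
A ∪ B = {3, 5, 7, 8, 9, 16, 18, 19, 24, 29, 36, 37, 40}

{3, 5, 7, 8, 9, 16, 18, 19, 24, 29, 36, 37, 40}


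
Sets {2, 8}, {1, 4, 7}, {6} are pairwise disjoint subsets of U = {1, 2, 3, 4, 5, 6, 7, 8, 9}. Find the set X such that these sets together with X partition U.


U = {1, 2, 3, 4, 5, 6, 7, 8, 9}
Shown blocks: {2, 8}, {1, 4, 7}, {6}
A partition's blocks are pairwise disjoint and cover U, so the missing block = U \ (union of shown blocks).
Union of shown blocks: {1, 2, 4, 6, 7, 8}
Missing block = U \ (union) = {3, 5, 9}

{3, 5, 9}


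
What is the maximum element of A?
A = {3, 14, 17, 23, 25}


Set A = {3, 14, 17, 23, 25}
Elements in ascending order: 3, 14, 17, 23, 25
The largest element is 25.

25


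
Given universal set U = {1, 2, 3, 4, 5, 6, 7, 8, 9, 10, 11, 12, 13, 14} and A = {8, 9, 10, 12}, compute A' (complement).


Universal set U = {1, 2, 3, 4, 5, 6, 7, 8, 9, 10, 11, 12, 13, 14}
Set A = {8, 9, 10, 12}
A' = U \ A = elements in U but not in A
Checking each element of U:
1 (not in A, include), 2 (not in A, include), 3 (not in A, include), 4 (not in A, include), 5 (not in A, include), 6 (not in A, include), 7 (not in A, include), 8 (in A, exclude), 9 (in A, exclude), 10 (in A, exclude), 11 (not in A, include), 12 (in A, exclude), 13 (not in A, include), 14 (not in A, include)
A' = {1, 2, 3, 4, 5, 6, 7, 11, 13, 14}

{1, 2, 3, 4, 5, 6, 7, 11, 13, 14}


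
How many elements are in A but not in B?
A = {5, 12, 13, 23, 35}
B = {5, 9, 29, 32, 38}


Set A = {5, 12, 13, 23, 35}
Set B = {5, 9, 29, 32, 38}
A \ B = {12, 13, 23, 35}
|A \ B| = 4

4


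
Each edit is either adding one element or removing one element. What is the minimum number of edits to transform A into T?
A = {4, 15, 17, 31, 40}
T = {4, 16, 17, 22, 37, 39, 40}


Set A = {4, 15, 17, 31, 40}
Set T = {4, 16, 17, 22, 37, 39, 40}
Elements to remove from A (in A, not in T): {15, 31} → 2 removals
Elements to add to A (in T, not in A): {16, 22, 37, 39} → 4 additions
Total edits = 2 + 4 = 6

6


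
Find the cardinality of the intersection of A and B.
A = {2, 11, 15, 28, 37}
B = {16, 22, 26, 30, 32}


Set A = {2, 11, 15, 28, 37}
Set B = {16, 22, 26, 30, 32}
A ∩ B = {}
|A ∩ B| = 0

0


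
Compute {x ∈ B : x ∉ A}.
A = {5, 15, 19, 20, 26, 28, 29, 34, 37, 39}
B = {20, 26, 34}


Set A = {5, 15, 19, 20, 26, 28, 29, 34, 37, 39}
Set B = {20, 26, 34}
Check each element of B against A:
20 ∈ A, 26 ∈ A, 34 ∈ A
Elements of B not in A: {}

{}


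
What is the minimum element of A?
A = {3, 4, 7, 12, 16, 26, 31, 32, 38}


Set A = {3, 4, 7, 12, 16, 26, 31, 32, 38}
Elements in ascending order: 3, 4, 7, 12, 16, 26, 31, 32, 38
The smallest element is 3.

3


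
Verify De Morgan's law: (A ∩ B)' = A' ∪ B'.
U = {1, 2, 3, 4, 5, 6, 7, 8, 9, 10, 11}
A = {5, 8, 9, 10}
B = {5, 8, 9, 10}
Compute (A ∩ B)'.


U = {1, 2, 3, 4, 5, 6, 7, 8, 9, 10, 11}
A = {5, 8, 9, 10}, B = {5, 8, 9, 10}
A ∩ B = {5, 8, 9, 10}
(A ∩ B)' = U \ (A ∩ B) = {1, 2, 3, 4, 6, 7, 11}
Verification via A' ∪ B': A' = {1, 2, 3, 4, 6, 7, 11}, B' = {1, 2, 3, 4, 6, 7, 11}
A' ∪ B' = {1, 2, 3, 4, 6, 7, 11} ✓

{1, 2, 3, 4, 6, 7, 11}


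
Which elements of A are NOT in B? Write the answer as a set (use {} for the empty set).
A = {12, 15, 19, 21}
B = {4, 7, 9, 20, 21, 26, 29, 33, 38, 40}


Set A = {12, 15, 19, 21}
Set B = {4, 7, 9, 20, 21, 26, 29, 33, 38, 40}
Check each element of A against B:
12 ∉ B (include), 15 ∉ B (include), 19 ∉ B (include), 21 ∈ B
Elements of A not in B: {12, 15, 19}

{12, 15, 19}


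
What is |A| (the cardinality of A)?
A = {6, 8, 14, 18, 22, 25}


Set A = {6, 8, 14, 18, 22, 25}
Listing elements: 6, 8, 14, 18, 22, 25
Counting: 6 elements
|A| = 6

6


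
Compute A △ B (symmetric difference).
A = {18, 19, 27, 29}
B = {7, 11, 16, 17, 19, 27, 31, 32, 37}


Set A = {18, 19, 27, 29}
Set B = {7, 11, 16, 17, 19, 27, 31, 32, 37}
A △ B = (A \ B) ∪ (B \ A)
Elements in A but not B: {18, 29}
Elements in B but not A: {7, 11, 16, 17, 31, 32, 37}
A △ B = {7, 11, 16, 17, 18, 29, 31, 32, 37}

{7, 11, 16, 17, 18, 29, 31, 32, 37}


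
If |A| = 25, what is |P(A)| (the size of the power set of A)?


The set has 25 elements.
The power set contains all possible subsets.
|P(A)| = 2^|A| = 2^25 = 33554432

33554432


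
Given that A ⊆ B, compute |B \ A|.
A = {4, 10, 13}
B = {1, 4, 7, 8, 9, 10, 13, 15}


Set A = {4, 10, 13}, |A| = 3
Set B = {1, 4, 7, 8, 9, 10, 13, 15}, |B| = 8
Since A ⊆ B: B \ A = {1, 7, 8, 9, 15}
|B| - |A| = 8 - 3 = 5

5


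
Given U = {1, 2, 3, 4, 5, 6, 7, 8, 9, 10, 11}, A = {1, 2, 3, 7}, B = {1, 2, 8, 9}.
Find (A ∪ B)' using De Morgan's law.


U = {1, 2, 3, 4, 5, 6, 7, 8, 9, 10, 11}
A = {1, 2, 3, 7}, B = {1, 2, 8, 9}
A ∪ B = {1, 2, 3, 7, 8, 9}
(A ∪ B)' = U \ (A ∪ B) = {4, 5, 6, 10, 11}
Verification via A' ∩ B': A' = {4, 5, 6, 8, 9, 10, 11}, B' = {3, 4, 5, 6, 7, 10, 11}
A' ∩ B' = {4, 5, 6, 10, 11} ✓

{4, 5, 6, 10, 11}


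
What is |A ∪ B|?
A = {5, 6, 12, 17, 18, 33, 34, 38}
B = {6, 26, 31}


Set A = {5, 6, 12, 17, 18, 33, 34, 38}, |A| = 8
Set B = {6, 26, 31}, |B| = 3
A ∩ B = {6}, |A ∩ B| = 1
|A ∪ B| = |A| + |B| - |A ∩ B| = 8 + 3 - 1 = 10

10


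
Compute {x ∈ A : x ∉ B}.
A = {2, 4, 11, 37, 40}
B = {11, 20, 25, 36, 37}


Set A = {2, 4, 11, 37, 40}
Set B = {11, 20, 25, 36, 37}
Check each element of A against B:
2 ∉ B (include), 4 ∉ B (include), 11 ∈ B, 37 ∈ B, 40 ∉ B (include)
Elements of A not in B: {2, 4, 40}

{2, 4, 40}


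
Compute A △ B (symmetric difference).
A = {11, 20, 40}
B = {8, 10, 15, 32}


Set A = {11, 20, 40}
Set B = {8, 10, 15, 32}
A △ B = (A \ B) ∪ (B \ A)
Elements in A but not B: {11, 20, 40}
Elements in B but not A: {8, 10, 15, 32}
A △ B = {8, 10, 11, 15, 20, 32, 40}

{8, 10, 11, 15, 20, 32, 40}


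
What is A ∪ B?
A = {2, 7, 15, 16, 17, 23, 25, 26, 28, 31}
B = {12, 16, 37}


Set A = {2, 7, 15, 16, 17, 23, 25, 26, 28, 31}
Set B = {12, 16, 37}
A ∪ B includes all elements in either set.
Elements from A: {2, 7, 15, 16, 17, 23, 25, 26, 28, 31}
Elements from B not already included: {12, 37}
A ∪ B = {2, 7, 12, 15, 16, 17, 23, 25, 26, 28, 31, 37}

{2, 7, 12, 15, 16, 17, 23, 25, 26, 28, 31, 37}


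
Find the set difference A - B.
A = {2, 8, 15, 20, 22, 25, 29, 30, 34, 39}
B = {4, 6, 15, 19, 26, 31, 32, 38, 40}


Set A = {2, 8, 15, 20, 22, 25, 29, 30, 34, 39}
Set B = {4, 6, 15, 19, 26, 31, 32, 38, 40}
A \ B includes elements in A that are not in B.
Check each element of A:
2 (not in B, keep), 8 (not in B, keep), 15 (in B, remove), 20 (not in B, keep), 22 (not in B, keep), 25 (not in B, keep), 29 (not in B, keep), 30 (not in B, keep), 34 (not in B, keep), 39 (not in B, keep)
A \ B = {2, 8, 20, 22, 25, 29, 30, 34, 39}

{2, 8, 20, 22, 25, 29, 30, 34, 39}


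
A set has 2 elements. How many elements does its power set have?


The set has 2 elements.
The power set contains all possible subsets.
|P(A)| = 2^|A| = 2^2 = 4

4


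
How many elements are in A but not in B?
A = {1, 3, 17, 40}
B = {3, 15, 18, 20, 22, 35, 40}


Set A = {1, 3, 17, 40}
Set B = {3, 15, 18, 20, 22, 35, 40}
A \ B = {1, 17}
|A \ B| = 2

2


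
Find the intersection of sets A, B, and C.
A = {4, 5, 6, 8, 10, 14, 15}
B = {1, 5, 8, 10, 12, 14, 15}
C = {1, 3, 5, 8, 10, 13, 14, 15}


Set A = {4, 5, 6, 8, 10, 14, 15}
Set B = {1, 5, 8, 10, 12, 14, 15}
Set C = {1, 3, 5, 8, 10, 13, 14, 15}
First, A ∩ B = {5, 8, 10, 14, 15}
Then, (A ∩ B) ∩ C = {5, 8, 10, 14, 15}

{5, 8, 10, 14, 15}


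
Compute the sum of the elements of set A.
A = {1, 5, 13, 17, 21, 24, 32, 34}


Set A = {1, 5, 13, 17, 21, 24, 32, 34}
Sum = 1 + 5 + 13 + 17 + 21 + 24 + 32 + 34 = 147

147


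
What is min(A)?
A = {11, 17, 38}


Set A = {11, 17, 38}
Elements in ascending order: 11, 17, 38
The smallest element is 11.

11


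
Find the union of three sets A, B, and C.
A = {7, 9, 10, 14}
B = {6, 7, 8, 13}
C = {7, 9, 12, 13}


Set A = {7, 9, 10, 14}
Set B = {6, 7, 8, 13}
Set C = {7, 9, 12, 13}
First, A ∪ B = {6, 7, 8, 9, 10, 13, 14}
Then, (A ∪ B) ∪ C = {6, 7, 8, 9, 10, 12, 13, 14}

{6, 7, 8, 9, 10, 12, 13, 14}


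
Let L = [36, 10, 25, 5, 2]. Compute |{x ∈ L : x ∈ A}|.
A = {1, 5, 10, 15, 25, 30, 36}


Set A = {1, 5, 10, 15, 25, 30, 36}
Candidates: [36, 10, 25, 5, 2]
Check each candidate:
36 ∈ A, 10 ∈ A, 25 ∈ A, 5 ∈ A, 2 ∉ A
Count of candidates in A: 4

4


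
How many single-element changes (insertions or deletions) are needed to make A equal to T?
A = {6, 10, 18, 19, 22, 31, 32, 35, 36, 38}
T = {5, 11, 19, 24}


Set A = {6, 10, 18, 19, 22, 31, 32, 35, 36, 38}
Set T = {5, 11, 19, 24}
Elements to remove from A (in A, not in T): {6, 10, 18, 22, 31, 32, 35, 36, 38} → 9 removals
Elements to add to A (in T, not in A): {5, 11, 24} → 3 additions
Total edits = 9 + 3 = 12

12


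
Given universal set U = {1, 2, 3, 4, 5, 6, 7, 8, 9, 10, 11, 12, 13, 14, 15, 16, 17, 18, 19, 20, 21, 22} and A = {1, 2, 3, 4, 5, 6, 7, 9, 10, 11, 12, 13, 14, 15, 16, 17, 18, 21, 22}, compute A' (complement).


Universal set U = {1, 2, 3, 4, 5, 6, 7, 8, 9, 10, 11, 12, 13, 14, 15, 16, 17, 18, 19, 20, 21, 22}
Set A = {1, 2, 3, 4, 5, 6, 7, 9, 10, 11, 12, 13, 14, 15, 16, 17, 18, 21, 22}
A' = U \ A = elements in U but not in A
Checking each element of U:
1 (in A, exclude), 2 (in A, exclude), 3 (in A, exclude), 4 (in A, exclude), 5 (in A, exclude), 6 (in A, exclude), 7 (in A, exclude), 8 (not in A, include), 9 (in A, exclude), 10 (in A, exclude), 11 (in A, exclude), 12 (in A, exclude), 13 (in A, exclude), 14 (in A, exclude), 15 (in A, exclude), 16 (in A, exclude), 17 (in A, exclude), 18 (in A, exclude), 19 (not in A, include), 20 (not in A, include), 21 (in A, exclude), 22 (in A, exclude)
A' = {8, 19, 20}

{8, 19, 20}


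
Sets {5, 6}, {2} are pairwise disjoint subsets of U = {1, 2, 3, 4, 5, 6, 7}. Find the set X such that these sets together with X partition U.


U = {1, 2, 3, 4, 5, 6, 7}
Shown blocks: {5, 6}, {2}
A partition's blocks are pairwise disjoint and cover U, so the missing block = U \ (union of shown blocks).
Union of shown blocks: {2, 5, 6}
Missing block = U \ (union) = {1, 3, 4, 7}

{1, 3, 4, 7}


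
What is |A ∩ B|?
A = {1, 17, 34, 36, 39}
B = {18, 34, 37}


Set A = {1, 17, 34, 36, 39}
Set B = {18, 34, 37}
A ∩ B = {34}
|A ∩ B| = 1

1


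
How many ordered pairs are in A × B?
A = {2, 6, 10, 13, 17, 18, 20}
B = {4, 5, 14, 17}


Set A = {2, 6, 10, 13, 17, 18, 20} has 7 elements.
Set B = {4, 5, 14, 17} has 4 elements.
|A × B| = |A| × |B| = 7 × 4 = 28

28


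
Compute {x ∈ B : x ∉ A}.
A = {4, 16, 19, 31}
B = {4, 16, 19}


Set A = {4, 16, 19, 31}
Set B = {4, 16, 19}
Check each element of B against A:
4 ∈ A, 16 ∈ A, 19 ∈ A
Elements of B not in A: {}

{}


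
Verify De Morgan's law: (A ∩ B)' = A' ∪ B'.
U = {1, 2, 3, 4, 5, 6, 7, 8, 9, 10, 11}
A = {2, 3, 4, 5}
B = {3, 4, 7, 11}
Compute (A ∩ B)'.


U = {1, 2, 3, 4, 5, 6, 7, 8, 9, 10, 11}
A = {2, 3, 4, 5}, B = {3, 4, 7, 11}
A ∩ B = {3, 4}
(A ∩ B)' = U \ (A ∩ B) = {1, 2, 5, 6, 7, 8, 9, 10, 11}
Verification via A' ∪ B': A' = {1, 6, 7, 8, 9, 10, 11}, B' = {1, 2, 5, 6, 8, 9, 10}
A' ∪ B' = {1, 2, 5, 6, 7, 8, 9, 10, 11} ✓

{1, 2, 5, 6, 7, 8, 9, 10, 11}


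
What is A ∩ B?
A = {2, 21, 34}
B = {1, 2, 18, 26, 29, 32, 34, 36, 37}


Set A = {2, 21, 34}
Set B = {1, 2, 18, 26, 29, 32, 34, 36, 37}
A ∩ B includes only elements in both sets.
Check each element of A against B:
2 ✓, 21 ✗, 34 ✓
A ∩ B = {2, 34}

{2, 34}


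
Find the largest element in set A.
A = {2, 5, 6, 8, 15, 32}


Set A = {2, 5, 6, 8, 15, 32}
Elements in ascending order: 2, 5, 6, 8, 15, 32
The largest element is 32.

32


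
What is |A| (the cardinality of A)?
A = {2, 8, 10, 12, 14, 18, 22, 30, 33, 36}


Set A = {2, 8, 10, 12, 14, 18, 22, 30, 33, 36}
Listing elements: 2, 8, 10, 12, 14, 18, 22, 30, 33, 36
Counting: 10 elements
|A| = 10

10


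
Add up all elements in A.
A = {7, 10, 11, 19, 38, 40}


Set A = {7, 10, 11, 19, 38, 40}
Sum = 7 + 10 + 11 + 19 + 38 + 40 = 125

125


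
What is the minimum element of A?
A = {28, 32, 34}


Set A = {28, 32, 34}
Elements in ascending order: 28, 32, 34
The smallest element is 28.

28


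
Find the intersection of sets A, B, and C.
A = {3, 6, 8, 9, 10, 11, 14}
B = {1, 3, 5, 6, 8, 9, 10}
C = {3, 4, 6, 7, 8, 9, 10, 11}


Set A = {3, 6, 8, 9, 10, 11, 14}
Set B = {1, 3, 5, 6, 8, 9, 10}
Set C = {3, 4, 6, 7, 8, 9, 10, 11}
First, A ∩ B = {3, 6, 8, 9, 10}
Then, (A ∩ B) ∩ C = {3, 6, 8, 9, 10}

{3, 6, 8, 9, 10}


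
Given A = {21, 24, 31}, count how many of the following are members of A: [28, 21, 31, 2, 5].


Set A = {21, 24, 31}
Candidates: [28, 21, 31, 2, 5]
Check each candidate:
28 ∉ A, 21 ∈ A, 31 ∈ A, 2 ∉ A, 5 ∉ A
Count of candidates in A: 2

2


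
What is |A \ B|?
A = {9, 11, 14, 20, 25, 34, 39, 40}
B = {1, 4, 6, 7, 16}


Set A = {9, 11, 14, 20, 25, 34, 39, 40}
Set B = {1, 4, 6, 7, 16}
A \ B = {9, 11, 14, 20, 25, 34, 39, 40}
|A \ B| = 8

8


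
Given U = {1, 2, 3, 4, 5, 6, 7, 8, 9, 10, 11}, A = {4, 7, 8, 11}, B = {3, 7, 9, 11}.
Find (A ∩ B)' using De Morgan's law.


U = {1, 2, 3, 4, 5, 6, 7, 8, 9, 10, 11}
A = {4, 7, 8, 11}, B = {3, 7, 9, 11}
A ∩ B = {7, 11}
(A ∩ B)' = U \ (A ∩ B) = {1, 2, 3, 4, 5, 6, 8, 9, 10}
Verification via A' ∪ B': A' = {1, 2, 3, 5, 6, 9, 10}, B' = {1, 2, 4, 5, 6, 8, 10}
A' ∪ B' = {1, 2, 3, 4, 5, 6, 8, 9, 10} ✓

{1, 2, 3, 4, 5, 6, 8, 9, 10}


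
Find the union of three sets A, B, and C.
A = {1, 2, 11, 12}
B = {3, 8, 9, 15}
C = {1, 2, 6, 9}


Set A = {1, 2, 11, 12}
Set B = {3, 8, 9, 15}
Set C = {1, 2, 6, 9}
First, A ∪ B = {1, 2, 3, 8, 9, 11, 12, 15}
Then, (A ∪ B) ∪ C = {1, 2, 3, 6, 8, 9, 11, 12, 15}

{1, 2, 3, 6, 8, 9, 11, 12, 15}


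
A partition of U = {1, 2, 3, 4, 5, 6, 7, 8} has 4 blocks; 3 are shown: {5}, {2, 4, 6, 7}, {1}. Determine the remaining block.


U = {1, 2, 3, 4, 5, 6, 7, 8}
Shown blocks: {5}, {2, 4, 6, 7}, {1}
A partition's blocks are pairwise disjoint and cover U, so the missing block = U \ (union of shown blocks).
Union of shown blocks: {1, 2, 4, 5, 6, 7}
Missing block = U \ (union) = {3, 8}

{3, 8}


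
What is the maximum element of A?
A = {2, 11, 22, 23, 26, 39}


Set A = {2, 11, 22, 23, 26, 39}
Elements in ascending order: 2, 11, 22, 23, 26, 39
The largest element is 39.

39


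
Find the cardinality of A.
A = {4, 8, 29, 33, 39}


Set A = {4, 8, 29, 33, 39}
Listing elements: 4, 8, 29, 33, 39
Counting: 5 elements
|A| = 5

5


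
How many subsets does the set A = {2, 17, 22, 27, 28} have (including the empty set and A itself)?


Set A = {2, 17, 22, 27, 28}
|A| = 5
The power set P(A) contains all subsets of A.
|P(A)| = 2^|A| = 2^5 = 32

32


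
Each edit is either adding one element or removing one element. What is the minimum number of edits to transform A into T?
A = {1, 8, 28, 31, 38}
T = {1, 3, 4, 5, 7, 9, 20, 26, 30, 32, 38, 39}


Set A = {1, 8, 28, 31, 38}
Set T = {1, 3, 4, 5, 7, 9, 20, 26, 30, 32, 38, 39}
Elements to remove from A (in A, not in T): {8, 28, 31} → 3 removals
Elements to add to A (in T, not in A): {3, 4, 5, 7, 9, 20, 26, 30, 32, 39} → 10 additions
Total edits = 3 + 10 = 13

13


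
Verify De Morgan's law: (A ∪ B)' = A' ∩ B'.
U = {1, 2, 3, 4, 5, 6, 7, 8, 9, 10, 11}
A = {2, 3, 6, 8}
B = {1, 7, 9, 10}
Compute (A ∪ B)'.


U = {1, 2, 3, 4, 5, 6, 7, 8, 9, 10, 11}
A = {2, 3, 6, 8}, B = {1, 7, 9, 10}
A ∪ B = {1, 2, 3, 6, 7, 8, 9, 10}
(A ∪ B)' = U \ (A ∪ B) = {4, 5, 11}
Verification via A' ∩ B': A' = {1, 4, 5, 7, 9, 10, 11}, B' = {2, 3, 4, 5, 6, 8, 11}
A' ∩ B' = {4, 5, 11} ✓

{4, 5, 11}


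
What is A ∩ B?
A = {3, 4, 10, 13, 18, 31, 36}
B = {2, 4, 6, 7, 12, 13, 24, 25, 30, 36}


Set A = {3, 4, 10, 13, 18, 31, 36}
Set B = {2, 4, 6, 7, 12, 13, 24, 25, 30, 36}
A ∩ B includes only elements in both sets.
Check each element of A against B:
3 ✗, 4 ✓, 10 ✗, 13 ✓, 18 ✗, 31 ✗, 36 ✓
A ∩ B = {4, 13, 36}

{4, 13, 36}


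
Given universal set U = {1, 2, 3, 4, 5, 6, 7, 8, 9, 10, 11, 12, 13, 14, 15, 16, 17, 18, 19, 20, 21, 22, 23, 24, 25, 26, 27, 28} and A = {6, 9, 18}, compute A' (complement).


Universal set U = {1, 2, 3, 4, 5, 6, 7, 8, 9, 10, 11, 12, 13, 14, 15, 16, 17, 18, 19, 20, 21, 22, 23, 24, 25, 26, 27, 28}
Set A = {6, 9, 18}
A' = U \ A = elements in U but not in A
Checking each element of U:
1 (not in A, include), 2 (not in A, include), 3 (not in A, include), 4 (not in A, include), 5 (not in A, include), 6 (in A, exclude), 7 (not in A, include), 8 (not in A, include), 9 (in A, exclude), 10 (not in A, include), 11 (not in A, include), 12 (not in A, include), 13 (not in A, include), 14 (not in A, include), 15 (not in A, include), 16 (not in A, include), 17 (not in A, include), 18 (in A, exclude), 19 (not in A, include), 20 (not in A, include), 21 (not in A, include), 22 (not in A, include), 23 (not in A, include), 24 (not in A, include), 25 (not in A, include), 26 (not in A, include), 27 (not in A, include), 28 (not in A, include)
A' = {1, 2, 3, 4, 5, 7, 8, 10, 11, 12, 13, 14, 15, 16, 17, 19, 20, 21, 22, 23, 24, 25, 26, 27, 28}

{1, 2, 3, 4, 5, 7, 8, 10, 11, 12, 13, 14, 15, 16, 17, 19, 20, 21, 22, 23, 24, 25, 26, 27, 28}


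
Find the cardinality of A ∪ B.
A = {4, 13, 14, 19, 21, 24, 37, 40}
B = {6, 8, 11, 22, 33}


Set A = {4, 13, 14, 19, 21, 24, 37, 40}, |A| = 8
Set B = {6, 8, 11, 22, 33}, |B| = 5
A ∩ B = {}, |A ∩ B| = 0
|A ∪ B| = |A| + |B| - |A ∩ B| = 8 + 5 - 0 = 13

13


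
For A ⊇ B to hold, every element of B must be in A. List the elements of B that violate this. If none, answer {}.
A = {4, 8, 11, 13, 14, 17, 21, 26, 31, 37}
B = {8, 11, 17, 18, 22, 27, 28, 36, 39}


Set A = {4, 8, 11, 13, 14, 17, 21, 26, 31, 37}
Set B = {8, 11, 17, 18, 22, 27, 28, 36, 39}
Check each element of B against A:
8 ∈ A, 11 ∈ A, 17 ∈ A, 18 ∉ A (include), 22 ∉ A (include), 27 ∉ A (include), 28 ∉ A (include), 36 ∉ A (include), 39 ∉ A (include)
Elements of B not in A: {18, 22, 27, 28, 36, 39}

{18, 22, 27, 28, 36, 39}


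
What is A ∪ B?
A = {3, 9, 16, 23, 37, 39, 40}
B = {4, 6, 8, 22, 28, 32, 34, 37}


Set A = {3, 9, 16, 23, 37, 39, 40}
Set B = {4, 6, 8, 22, 28, 32, 34, 37}
A ∪ B includes all elements in either set.
Elements from A: {3, 9, 16, 23, 37, 39, 40}
Elements from B not already included: {4, 6, 8, 22, 28, 32, 34}
A ∪ B = {3, 4, 6, 8, 9, 16, 22, 23, 28, 32, 34, 37, 39, 40}

{3, 4, 6, 8, 9, 16, 22, 23, 28, 32, 34, 37, 39, 40}


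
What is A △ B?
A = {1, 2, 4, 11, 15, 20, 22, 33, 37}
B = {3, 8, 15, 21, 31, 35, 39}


Set A = {1, 2, 4, 11, 15, 20, 22, 33, 37}
Set B = {3, 8, 15, 21, 31, 35, 39}
A △ B = (A \ B) ∪ (B \ A)
Elements in A but not B: {1, 2, 4, 11, 20, 22, 33, 37}
Elements in B but not A: {3, 8, 21, 31, 35, 39}
A △ B = {1, 2, 3, 4, 8, 11, 20, 21, 22, 31, 33, 35, 37, 39}

{1, 2, 3, 4, 8, 11, 20, 21, 22, 31, 33, 35, 37, 39}


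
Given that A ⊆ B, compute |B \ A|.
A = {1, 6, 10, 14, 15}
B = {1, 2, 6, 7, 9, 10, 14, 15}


Set A = {1, 6, 10, 14, 15}, |A| = 5
Set B = {1, 2, 6, 7, 9, 10, 14, 15}, |B| = 8
Since A ⊆ B: B \ A = {2, 7, 9}
|B| - |A| = 8 - 5 = 3

3


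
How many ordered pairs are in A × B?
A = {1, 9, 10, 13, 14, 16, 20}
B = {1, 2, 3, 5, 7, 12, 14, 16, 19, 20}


Set A = {1, 9, 10, 13, 14, 16, 20} has 7 elements.
Set B = {1, 2, 3, 5, 7, 12, 14, 16, 19, 20} has 10 elements.
|A × B| = |A| × |B| = 7 × 10 = 70

70


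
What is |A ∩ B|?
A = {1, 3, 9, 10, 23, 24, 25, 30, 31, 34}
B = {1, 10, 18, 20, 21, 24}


Set A = {1, 3, 9, 10, 23, 24, 25, 30, 31, 34}
Set B = {1, 10, 18, 20, 21, 24}
A ∩ B = {1, 10, 24}
|A ∩ B| = 3

3


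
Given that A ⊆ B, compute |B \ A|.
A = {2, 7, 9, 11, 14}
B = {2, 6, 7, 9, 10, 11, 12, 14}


Set A = {2, 7, 9, 11, 14}, |A| = 5
Set B = {2, 6, 7, 9, 10, 11, 12, 14}, |B| = 8
Since A ⊆ B: B \ A = {6, 10, 12}
|B| - |A| = 8 - 5 = 3

3


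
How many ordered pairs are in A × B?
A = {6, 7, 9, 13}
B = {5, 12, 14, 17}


Set A = {6, 7, 9, 13} has 4 elements.
Set B = {5, 12, 14, 17} has 4 elements.
|A × B| = |A| × |B| = 4 × 4 = 16

16


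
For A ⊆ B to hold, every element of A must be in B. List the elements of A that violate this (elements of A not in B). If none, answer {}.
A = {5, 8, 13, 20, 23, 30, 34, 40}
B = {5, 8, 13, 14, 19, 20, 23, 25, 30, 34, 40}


Set A = {5, 8, 13, 20, 23, 30, 34, 40}
Set B = {5, 8, 13, 14, 19, 20, 23, 25, 30, 34, 40}
Check each element of A against B:
5 ∈ B, 8 ∈ B, 13 ∈ B, 20 ∈ B, 23 ∈ B, 30 ∈ B, 34 ∈ B, 40 ∈ B
Elements of A not in B: {}

{}


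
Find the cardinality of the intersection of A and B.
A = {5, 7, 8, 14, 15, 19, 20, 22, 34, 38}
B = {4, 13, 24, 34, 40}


Set A = {5, 7, 8, 14, 15, 19, 20, 22, 34, 38}
Set B = {4, 13, 24, 34, 40}
A ∩ B = {34}
|A ∩ B| = 1

1


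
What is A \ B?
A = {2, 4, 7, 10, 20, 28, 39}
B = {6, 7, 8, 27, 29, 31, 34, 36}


Set A = {2, 4, 7, 10, 20, 28, 39}
Set B = {6, 7, 8, 27, 29, 31, 34, 36}
A \ B includes elements in A that are not in B.
Check each element of A:
2 (not in B, keep), 4 (not in B, keep), 7 (in B, remove), 10 (not in B, keep), 20 (not in B, keep), 28 (not in B, keep), 39 (not in B, keep)
A \ B = {2, 4, 10, 20, 28, 39}

{2, 4, 10, 20, 28, 39}


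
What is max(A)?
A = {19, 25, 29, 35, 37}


Set A = {19, 25, 29, 35, 37}
Elements in ascending order: 19, 25, 29, 35, 37
The largest element is 37.

37


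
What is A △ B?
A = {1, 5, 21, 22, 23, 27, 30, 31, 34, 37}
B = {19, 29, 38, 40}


Set A = {1, 5, 21, 22, 23, 27, 30, 31, 34, 37}
Set B = {19, 29, 38, 40}
A △ B = (A \ B) ∪ (B \ A)
Elements in A but not B: {1, 5, 21, 22, 23, 27, 30, 31, 34, 37}
Elements in B but not A: {19, 29, 38, 40}
A △ B = {1, 5, 19, 21, 22, 23, 27, 29, 30, 31, 34, 37, 38, 40}

{1, 5, 19, 21, 22, 23, 27, 29, 30, 31, 34, 37, 38, 40}


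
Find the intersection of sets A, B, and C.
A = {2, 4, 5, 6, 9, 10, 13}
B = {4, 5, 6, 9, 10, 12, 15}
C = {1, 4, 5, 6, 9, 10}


Set A = {2, 4, 5, 6, 9, 10, 13}
Set B = {4, 5, 6, 9, 10, 12, 15}
Set C = {1, 4, 5, 6, 9, 10}
First, A ∩ B = {4, 5, 6, 9, 10}
Then, (A ∩ B) ∩ C = {4, 5, 6, 9, 10}

{4, 5, 6, 9, 10}


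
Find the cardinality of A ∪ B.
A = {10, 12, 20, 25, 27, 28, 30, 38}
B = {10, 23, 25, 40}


Set A = {10, 12, 20, 25, 27, 28, 30, 38}, |A| = 8
Set B = {10, 23, 25, 40}, |B| = 4
A ∩ B = {10, 25}, |A ∩ B| = 2
|A ∪ B| = |A| + |B| - |A ∩ B| = 8 + 4 - 2 = 10

10


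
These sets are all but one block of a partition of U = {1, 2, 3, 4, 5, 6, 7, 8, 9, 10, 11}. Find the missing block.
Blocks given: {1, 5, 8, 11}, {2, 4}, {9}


U = {1, 2, 3, 4, 5, 6, 7, 8, 9, 10, 11}
Shown blocks: {1, 5, 8, 11}, {2, 4}, {9}
A partition's blocks are pairwise disjoint and cover U, so the missing block = U \ (union of shown blocks).
Union of shown blocks: {1, 2, 4, 5, 8, 9, 11}
Missing block = U \ (union) = {3, 6, 7, 10}

{3, 6, 7, 10}


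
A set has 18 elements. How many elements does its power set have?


The set has 18 elements.
The power set contains all possible subsets.
|P(A)| = 2^|A| = 2^18 = 262144

262144


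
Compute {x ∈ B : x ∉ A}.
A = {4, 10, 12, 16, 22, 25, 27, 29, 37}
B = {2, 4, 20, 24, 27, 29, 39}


Set A = {4, 10, 12, 16, 22, 25, 27, 29, 37}
Set B = {2, 4, 20, 24, 27, 29, 39}
Check each element of B against A:
2 ∉ A (include), 4 ∈ A, 20 ∉ A (include), 24 ∉ A (include), 27 ∈ A, 29 ∈ A, 39 ∉ A (include)
Elements of B not in A: {2, 20, 24, 39}

{2, 20, 24, 39}


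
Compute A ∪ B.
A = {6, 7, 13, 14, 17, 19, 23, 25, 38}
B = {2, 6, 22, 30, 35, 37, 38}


Set A = {6, 7, 13, 14, 17, 19, 23, 25, 38}
Set B = {2, 6, 22, 30, 35, 37, 38}
A ∪ B includes all elements in either set.
Elements from A: {6, 7, 13, 14, 17, 19, 23, 25, 38}
Elements from B not already included: {2, 22, 30, 35, 37}
A ∪ B = {2, 6, 7, 13, 14, 17, 19, 22, 23, 25, 30, 35, 37, 38}

{2, 6, 7, 13, 14, 17, 19, 22, 23, 25, 30, 35, 37, 38}


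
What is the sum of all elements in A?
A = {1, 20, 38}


Set A = {1, 20, 38}
Sum = 1 + 20 + 38 = 59

59


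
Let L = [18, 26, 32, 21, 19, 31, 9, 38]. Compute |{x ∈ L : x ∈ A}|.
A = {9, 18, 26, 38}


Set A = {9, 18, 26, 38}
Candidates: [18, 26, 32, 21, 19, 31, 9, 38]
Check each candidate:
18 ∈ A, 26 ∈ A, 32 ∉ A, 21 ∉ A, 19 ∉ A, 31 ∉ A, 9 ∈ A, 38 ∈ A
Count of candidates in A: 4

4


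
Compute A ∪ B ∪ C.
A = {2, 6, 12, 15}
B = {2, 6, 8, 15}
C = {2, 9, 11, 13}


Set A = {2, 6, 12, 15}
Set B = {2, 6, 8, 15}
Set C = {2, 9, 11, 13}
First, A ∪ B = {2, 6, 8, 12, 15}
Then, (A ∪ B) ∪ C = {2, 6, 8, 9, 11, 12, 13, 15}

{2, 6, 8, 9, 11, 12, 13, 15}


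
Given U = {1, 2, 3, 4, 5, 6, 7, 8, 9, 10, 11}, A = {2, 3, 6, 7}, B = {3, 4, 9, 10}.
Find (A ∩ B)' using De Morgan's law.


U = {1, 2, 3, 4, 5, 6, 7, 8, 9, 10, 11}
A = {2, 3, 6, 7}, B = {3, 4, 9, 10}
A ∩ B = {3}
(A ∩ B)' = U \ (A ∩ B) = {1, 2, 4, 5, 6, 7, 8, 9, 10, 11}
Verification via A' ∪ B': A' = {1, 4, 5, 8, 9, 10, 11}, B' = {1, 2, 5, 6, 7, 8, 11}
A' ∪ B' = {1, 2, 4, 5, 6, 7, 8, 9, 10, 11} ✓

{1, 2, 4, 5, 6, 7, 8, 9, 10, 11}
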